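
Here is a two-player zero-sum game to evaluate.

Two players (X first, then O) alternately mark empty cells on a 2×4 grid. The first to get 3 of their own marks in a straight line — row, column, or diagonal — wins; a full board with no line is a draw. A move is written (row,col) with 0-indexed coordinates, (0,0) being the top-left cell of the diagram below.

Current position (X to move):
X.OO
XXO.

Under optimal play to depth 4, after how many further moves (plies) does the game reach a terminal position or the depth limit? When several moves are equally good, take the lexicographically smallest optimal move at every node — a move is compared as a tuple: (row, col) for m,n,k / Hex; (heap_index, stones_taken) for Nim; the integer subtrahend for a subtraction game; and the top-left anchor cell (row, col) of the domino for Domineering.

PV length from [X.OO/XXO.]: 2 plies

p1 X@[X.OO/XXO.]: (0,1)[XXOO/XXO.]+0* (1,3)[X.OO/XXOX]-1
p2 O@[XXOO/XXO.]: (1,3)[XXOO/XXOO]+0*
p3 X@[XXOO/XXOO] terminal +0; root [X.OO/XXO.] d4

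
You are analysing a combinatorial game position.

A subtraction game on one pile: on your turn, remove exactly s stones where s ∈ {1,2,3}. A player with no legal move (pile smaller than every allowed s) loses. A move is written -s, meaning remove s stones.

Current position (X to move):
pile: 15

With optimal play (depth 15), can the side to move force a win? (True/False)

p1 X@[15]: -1[14]-1 -2[13]-1 -3[12]+1*
p2 O@[12]: -1[11]-1* -2[10]-1 -3[9]-1
p3 X@[11]: -1[10]-1 -2[9]-1 -3[8]+1*
p4 O@[8]: -1[7]-1* -2[6]-1 -3[5]-1
p5 X@[7]: -1[6]-1 -2[5]-1 -3[4]+1*
p6 O@[4]: -1[3]-1* -2[2]-1 -3[1]-1
p7 X@[3]: -1[2]-1 -2[1]-1 -3[0]+1*
p8 O@[0] terminal -1; root [15] d15

X winning at [15]: True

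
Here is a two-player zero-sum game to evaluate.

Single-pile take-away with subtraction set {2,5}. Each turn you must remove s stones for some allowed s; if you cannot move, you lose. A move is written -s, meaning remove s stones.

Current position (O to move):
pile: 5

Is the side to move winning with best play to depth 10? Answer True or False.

p1 O@[5]: -2[3]-1 -5[0]+1*
p2 X@[0] terminal -1; root [5] d10

O winning at [5]: True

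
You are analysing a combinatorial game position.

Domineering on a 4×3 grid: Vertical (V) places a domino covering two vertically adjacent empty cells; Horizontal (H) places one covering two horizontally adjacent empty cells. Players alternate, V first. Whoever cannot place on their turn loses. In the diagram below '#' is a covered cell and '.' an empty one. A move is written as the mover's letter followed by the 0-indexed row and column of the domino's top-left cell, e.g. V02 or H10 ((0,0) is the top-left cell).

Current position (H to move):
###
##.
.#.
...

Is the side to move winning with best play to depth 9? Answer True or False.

H winning at [###/##./.#./...]: False

p1 H@[###/##./.#./...]: H30[###/##./.#./##.]-1* H31[###/##./.#./.##]-1
p2 V@[###/##./.#./##.]: V12[###/###/.##/##.]+1* V22[###/##./.##/###]+1
p3 H@[###/###/.##/##.] terminal -1; root [###/##./.#./...] d9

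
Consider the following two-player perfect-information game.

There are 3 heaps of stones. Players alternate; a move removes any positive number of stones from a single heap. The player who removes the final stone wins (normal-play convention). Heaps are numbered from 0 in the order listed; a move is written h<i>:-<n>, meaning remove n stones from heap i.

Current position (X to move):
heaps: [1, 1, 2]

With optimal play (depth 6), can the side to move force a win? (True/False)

p1 X@[(1,1,2)]: h0:-1[(0,1,2)]-1 h1:-1[(1,0,2)]-1 h2:-1[(1,1,1)]-1 h2:-2[(1,1,0)]+1*
p2 O@[(1,1,0)]: h0:-1[(0,1,0)]-1* h1:-1[(1,0,0)]-1
p3 X@[(0,1,0)]: h1:-1[(0,0,0)]+1*
p4 O@[(0,0,0)] terminal -1; root [(1,1,2)] d6

X winning at [(1,1,2)]: True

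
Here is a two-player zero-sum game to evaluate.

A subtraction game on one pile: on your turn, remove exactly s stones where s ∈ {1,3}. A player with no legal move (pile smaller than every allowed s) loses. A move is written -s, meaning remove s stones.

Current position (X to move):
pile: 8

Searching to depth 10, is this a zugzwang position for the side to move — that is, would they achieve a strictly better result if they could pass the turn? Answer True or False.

p1 X@[8]: -1[7]-1* -3[5]-1
p2 O@[7]: -1[6]+1* -3[4]+1
p3 X@[6]: -1[5]-1* -3[3]-1
p4 O@[5]: -1[4]+1* -3[2]+1
p5 X@[4]: -1[3]-1* -3[1]-1
p6 O@[3]: -1[2]+1* -3[0]+1
p7 X@[2]: -1[1]-1*
p8 O@[1]: -1[0]+1*
p9 X@[0] terminal -1; root [8] d10
suppose X passes — search the same position with O to move:
pass> p1 O@[8]: -1[7]-1* -3[5]-1
pass> p2 X@[7]: -1[6]+1* -3[4]+1
pass> p3 O@[6]: -1[5]-1* -3[3]-1
pass> p4 X@[5]: -1[4]+1* -3[2]+1
pass> p5 O@[4]: -1[3]-1* -3[1]-1
pass> p6 X@[3]: -1[2]+1* -3[0]+1
pass> p7 O@[2]: -1[1]-1*
pass> p8 X@[1]: -1[0]+1*
pass> p9 O@[0] terminal -1; root [8] d10
for X: play -1, pass +1

zugzwang(8, X) = True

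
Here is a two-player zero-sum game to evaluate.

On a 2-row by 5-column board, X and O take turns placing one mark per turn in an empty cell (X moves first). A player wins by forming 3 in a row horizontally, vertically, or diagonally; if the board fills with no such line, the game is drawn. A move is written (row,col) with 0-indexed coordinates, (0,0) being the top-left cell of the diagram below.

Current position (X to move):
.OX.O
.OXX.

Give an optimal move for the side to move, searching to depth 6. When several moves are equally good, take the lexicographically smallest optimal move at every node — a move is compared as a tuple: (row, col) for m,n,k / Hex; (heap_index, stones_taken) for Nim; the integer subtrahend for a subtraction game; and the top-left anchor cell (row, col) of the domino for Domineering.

[.OX.O/.OXX.] X move#1: (0,0):+0/XOX.O/.OXX., (0,3):+0/.OXXO/.OXX., (1,0):+0/.OX.O/XOXX., (1,4):+1/.OX.O/.OXXX*
[.OX.O/.OXXX] end (terminal -1, O#2); searched .OX.O/.OXX. to 6

X's best at [.OX.O/.OXX.]: (1,4)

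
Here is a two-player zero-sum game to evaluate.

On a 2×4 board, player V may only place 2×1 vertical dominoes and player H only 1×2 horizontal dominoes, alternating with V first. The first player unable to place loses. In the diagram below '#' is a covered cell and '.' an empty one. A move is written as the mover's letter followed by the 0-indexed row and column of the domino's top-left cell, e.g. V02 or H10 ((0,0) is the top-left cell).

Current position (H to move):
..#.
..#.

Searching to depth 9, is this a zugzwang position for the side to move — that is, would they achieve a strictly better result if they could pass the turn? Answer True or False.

zugzwang(..#./..#., H) = False

[..#./..#.] H move#1: H00:+1/###./..#.*, H10:+1/..#./###.
[###./..#.] V move#2: V03:-1/####/..##*
[####/..##] H move#3: H10:+1/####/####*
[####/####] end (terminal -1, V#4); searched ..#./..#. to 9
if H skipped the turn, V would face:
~ [..#./..#.] V move#1: V00:+1/#.#./#.#.*, V01:+1/.##./.##., V03:-1/..##/..##
~ [#.#./#.#.] end (terminal -1, H#2); searched ..#./..#. to 9
compare (H): move=+1 vs pass=-1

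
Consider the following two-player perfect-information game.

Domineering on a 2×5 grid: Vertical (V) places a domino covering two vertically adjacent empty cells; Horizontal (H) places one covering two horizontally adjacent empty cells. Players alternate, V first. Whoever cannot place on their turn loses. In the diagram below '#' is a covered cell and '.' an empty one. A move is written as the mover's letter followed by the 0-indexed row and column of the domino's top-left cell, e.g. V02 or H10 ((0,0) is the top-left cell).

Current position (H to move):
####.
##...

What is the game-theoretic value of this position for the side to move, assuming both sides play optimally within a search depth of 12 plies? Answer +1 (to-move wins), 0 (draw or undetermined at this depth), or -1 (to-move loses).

value(####./##..., H) = +1

p1 H@[####./##...]: H12[####./####.]-1 H13[####./##.##]+1*
p2 V@[####./##.##] terminal -1; root [####./##...] d12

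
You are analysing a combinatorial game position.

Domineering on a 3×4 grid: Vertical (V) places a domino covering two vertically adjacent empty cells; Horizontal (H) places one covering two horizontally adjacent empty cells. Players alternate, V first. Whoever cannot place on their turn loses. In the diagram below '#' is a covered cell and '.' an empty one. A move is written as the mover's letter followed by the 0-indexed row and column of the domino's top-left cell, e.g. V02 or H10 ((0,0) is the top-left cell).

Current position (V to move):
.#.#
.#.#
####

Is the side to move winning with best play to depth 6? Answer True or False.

[.#.#/.#.#/####] V move#1: V00:+1/##.#/##.#/####*, V02:+1/.###/.###/####
[##.#/##.#/####] end (terminal -1, H#2); searched .#.#/.#.#/#### to 6

V winning at [.#.#/.#.#/####]: True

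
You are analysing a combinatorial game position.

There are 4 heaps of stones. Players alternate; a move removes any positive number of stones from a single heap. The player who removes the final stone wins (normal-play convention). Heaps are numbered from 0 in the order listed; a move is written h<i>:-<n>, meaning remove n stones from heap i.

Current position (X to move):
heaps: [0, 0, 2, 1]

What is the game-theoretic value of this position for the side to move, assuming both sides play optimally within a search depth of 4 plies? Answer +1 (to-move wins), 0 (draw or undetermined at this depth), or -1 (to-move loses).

value((0,0,2,1), X) = +1

ply 1, X at (0,0,2,1) | h2:-1=+1→(0,0,1,1)*; h2:-2=-1→(0,0,0,1); h3:-1=-1→(0,0,2,0)
ply 2, O at (0,0,1,1) | h2:-1=-1→(0,0,0,1)*; h3:-1=-1→(0,0,1,0)
ply 3, X at (0,0,0,1) | h3:-1=+1→(0,0,0,0)*
ply 4: (0,0,0,0) is terminal -1 (O); from (0,0,2,1) depth 4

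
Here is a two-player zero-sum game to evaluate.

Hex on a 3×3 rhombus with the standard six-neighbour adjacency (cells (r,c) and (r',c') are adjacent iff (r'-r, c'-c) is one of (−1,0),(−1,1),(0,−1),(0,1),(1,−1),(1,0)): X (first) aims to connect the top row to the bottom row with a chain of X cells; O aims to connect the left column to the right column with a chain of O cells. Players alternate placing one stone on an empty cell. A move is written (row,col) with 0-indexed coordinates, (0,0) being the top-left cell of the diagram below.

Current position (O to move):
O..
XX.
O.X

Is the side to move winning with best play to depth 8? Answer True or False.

[O../XX./O.X] O move#1: (0,1):-1/OO./XX./O.X*, (0,2):-1/O.O/XX./O.X, (1,2):-1/O../XXO/O.X, (2,1):-1/O../XX./OOX
[OO./XX./O.X] X move#2: (0,2):+1/OOX/XX./O.X*, (1,2):-1/OO./XXX/O.X, (2,1):-1/OO./XX./OXX
[OOX/XX./O.X] O move#3: (1,2):-1/OOX/XXO/O.X*, (2,1):-1/OOX/XX./OOX
[OOX/XXO/O.X] X move#4: (2,1):+1/OOX/XXO/OXX*
[OOX/XXO/OXX] end (terminal -1, O#5); searched O../XX./O.X to 8

O winning at [O../XX./O.X]: False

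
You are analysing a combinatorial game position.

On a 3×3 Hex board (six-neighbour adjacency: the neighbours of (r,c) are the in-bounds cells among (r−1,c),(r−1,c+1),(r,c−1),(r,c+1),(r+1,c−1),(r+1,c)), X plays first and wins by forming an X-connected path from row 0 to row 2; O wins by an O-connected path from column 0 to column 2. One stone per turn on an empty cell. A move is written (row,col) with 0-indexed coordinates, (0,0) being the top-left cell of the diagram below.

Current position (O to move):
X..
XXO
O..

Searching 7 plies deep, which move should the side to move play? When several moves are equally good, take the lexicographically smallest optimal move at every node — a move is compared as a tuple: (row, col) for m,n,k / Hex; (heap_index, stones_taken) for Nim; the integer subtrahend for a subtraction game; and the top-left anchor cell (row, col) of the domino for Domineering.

O's best at [X../XXO/O..]: (2,1)

[X../XXO/O..] O move#1: (0,1):-1/XO./XXO/O.., (0,2):-1/X.O/XXO/O.., (2,1):+1/X../XXO/OO.*, (2,2):-1/X../XXO/O.O
[X../XXO/OO.] end (terminal -1, X#2); searched X../XXO/O.. to 7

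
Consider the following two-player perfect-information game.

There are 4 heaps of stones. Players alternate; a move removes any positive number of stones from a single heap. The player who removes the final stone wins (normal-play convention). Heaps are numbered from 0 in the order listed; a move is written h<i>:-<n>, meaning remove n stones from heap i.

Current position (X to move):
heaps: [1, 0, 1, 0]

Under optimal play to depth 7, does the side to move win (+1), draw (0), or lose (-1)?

p1 X@[(1,0,1,0)]: h0:-1[(0,0,1,0)]-1* h2:-1[(1,0,0,0)]-1
p2 O@[(0,0,1,0)]: h2:-1[(0,0,0,0)]+1*
p3 X@[(0,0,0,0)] terminal -1; root [(1,0,1,0)] d7

value((1,0,1,0), X) = -1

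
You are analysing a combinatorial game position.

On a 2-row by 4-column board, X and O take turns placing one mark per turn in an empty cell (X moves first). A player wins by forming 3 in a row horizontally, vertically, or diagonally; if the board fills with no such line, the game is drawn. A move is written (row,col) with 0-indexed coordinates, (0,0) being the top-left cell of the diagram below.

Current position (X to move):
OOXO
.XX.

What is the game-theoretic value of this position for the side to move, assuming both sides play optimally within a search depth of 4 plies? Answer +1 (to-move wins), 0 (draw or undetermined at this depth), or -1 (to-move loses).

value(OOXO/.XX., X) = +1

[OOXO/.XX.] X move#1: (1,0):+1/OOXO/XXX.*, (1,3):+1/OOXO/.XXX
[OOXO/XXX.] end (terminal -1, O#2); searched OOXO/.XX. to 4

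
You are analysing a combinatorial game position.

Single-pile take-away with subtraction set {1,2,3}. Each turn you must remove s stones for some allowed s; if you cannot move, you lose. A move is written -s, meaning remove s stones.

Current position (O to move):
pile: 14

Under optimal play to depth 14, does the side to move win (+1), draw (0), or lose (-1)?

[14] O move#1: -1:-1/13, -2:+1/12*, -3:-1/11
[12] X move#2: -1:-1/11*, -2:-1/10, -3:-1/9
[11] O move#3: -1:-1/10, -2:-1/9, -3:+1/8*
[8] X move#4: -1:-1/7*, -2:-1/6, -3:-1/5
[7] O move#5: -1:-1/6, -2:-1/5, -3:+1/4*
[4] X move#6: -1:-1/3*, -2:-1/2, -3:-1/1
[3] O move#7: -1:-1/2, -2:-1/1, -3:+1/0*
[0] end (terminal -1, X#8); searched 14 to 14

value(14, O) = +1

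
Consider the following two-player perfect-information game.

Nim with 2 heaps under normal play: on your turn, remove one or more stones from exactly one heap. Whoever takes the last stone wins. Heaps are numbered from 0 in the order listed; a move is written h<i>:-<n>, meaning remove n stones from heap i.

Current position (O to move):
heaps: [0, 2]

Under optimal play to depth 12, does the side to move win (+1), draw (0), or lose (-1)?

[(0,2)] O move#1: h1:-1:-1/(0,1), h1:-2:+1/(0,0)*
[(0,0)] end (terminal -1, X#2); searched (0,2) to 12

value((0,2), O) = +1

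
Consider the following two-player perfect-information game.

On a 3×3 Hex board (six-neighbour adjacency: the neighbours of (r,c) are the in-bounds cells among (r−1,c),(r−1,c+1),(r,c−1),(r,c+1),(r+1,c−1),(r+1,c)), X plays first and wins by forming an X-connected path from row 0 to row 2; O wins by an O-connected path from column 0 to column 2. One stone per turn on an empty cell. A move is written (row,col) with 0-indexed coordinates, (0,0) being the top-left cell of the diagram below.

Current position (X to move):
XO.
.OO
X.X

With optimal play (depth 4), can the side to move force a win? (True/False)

X winning at [XO./.OO/X.X]: True

ply 1, X at XO./.OO/X.X | (0,2)=-1→XOX/.OO/X.X; (1,0)=+1→XO./XOO/X.X*; (2,1)=-1→XO./.OO/XXX
ply 2: XO./XOO/X.X is terminal -1 (O); from XO./.OO/X.X depth 4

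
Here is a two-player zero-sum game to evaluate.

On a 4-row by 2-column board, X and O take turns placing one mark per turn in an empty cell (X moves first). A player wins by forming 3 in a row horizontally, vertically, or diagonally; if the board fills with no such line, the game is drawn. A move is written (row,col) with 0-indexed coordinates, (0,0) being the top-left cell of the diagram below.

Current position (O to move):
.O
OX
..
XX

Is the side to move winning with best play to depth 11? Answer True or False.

O winning at [.O/OX/../XX]: False

ply 1, O at .O/OX/../XX | (0,0)=-1→OO/OX/../XX; (2,0)=-1→.O/OX/O./XX; (2,1)=+0→.O/OX/.O/XX*
ply 2, X at .O/OX/.O/XX | (0,0)=+0→XO/OX/.O/XX*; (2,0)=+0→.O/OX/XO/XX
ply 3, O at XO/OX/.O/XX | (2,0)=+0→XO/OX/OO/XX*
ply 4: XO/OX/OO/XX is terminal +0 (X); from .O/OX/../XX depth 11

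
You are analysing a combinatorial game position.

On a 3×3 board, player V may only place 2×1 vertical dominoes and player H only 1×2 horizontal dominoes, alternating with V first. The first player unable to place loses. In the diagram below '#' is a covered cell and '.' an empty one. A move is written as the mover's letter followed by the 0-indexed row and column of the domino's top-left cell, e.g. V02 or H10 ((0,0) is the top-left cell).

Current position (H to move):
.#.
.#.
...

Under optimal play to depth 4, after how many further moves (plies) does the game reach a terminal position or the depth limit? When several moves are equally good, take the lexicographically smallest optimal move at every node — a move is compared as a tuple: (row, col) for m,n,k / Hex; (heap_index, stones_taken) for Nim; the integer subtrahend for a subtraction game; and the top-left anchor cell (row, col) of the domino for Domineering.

PV length from [.#./.#./...]: 2 plies

ply 1, H at .#./.#./... | H20=-1→.#./.#./##.*; H21=-1→.#./.#./.##
ply 2, V at .#./.#./##. | V00=+1→##./##./##.*; V02=+1→.##/.##/##.; V12=+1→.#./.##/###
ply 3: ##./##./##. is terminal -1 (H); from .#./.#./... depth 4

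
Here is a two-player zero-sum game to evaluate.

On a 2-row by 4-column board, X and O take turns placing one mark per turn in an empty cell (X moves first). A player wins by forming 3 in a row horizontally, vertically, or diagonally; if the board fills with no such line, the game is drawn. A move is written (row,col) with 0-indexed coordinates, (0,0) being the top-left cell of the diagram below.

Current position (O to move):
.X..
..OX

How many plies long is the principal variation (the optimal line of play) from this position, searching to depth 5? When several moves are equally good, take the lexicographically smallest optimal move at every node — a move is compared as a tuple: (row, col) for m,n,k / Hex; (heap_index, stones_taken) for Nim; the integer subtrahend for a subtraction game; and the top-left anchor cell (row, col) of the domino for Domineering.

ply 1, O at .X../..OX | (0,0)=+0→OX../..OX*; (0,2)=+0→.XO./..OX; (0,3)=+0→.X.O/..OX; (1,0)=+0→.X../O.OX; (1,1)=+0→.X../.OOX
ply 2, X at OX../..OX | (0,2)=+0→OXX./..OX*; (0,3)=+0→OX.X/..OX; (1,0)=+0→OX../X.OX; (1,1)=+0→OX../.XOX
ply 3, O at OXX./..OX | (0,3)=+0→OXXO/..OX*; (1,0)=-1→OXX./O.OX; (1,1)=-1→OXX./.OOX
ply 4, X at OXXO/..OX | (1,0)=+0→OXXO/X.OX*; (1,1)=+0→OXXO/.XOX
ply 5, O at OXXO/X.OX | (1,1)=+0→OXXO/XOOX*
ply 6: OXXO/XOOX is terminal +0 (X); from .X../..OX depth 5

PV length from [.X../..OX]: 5 plies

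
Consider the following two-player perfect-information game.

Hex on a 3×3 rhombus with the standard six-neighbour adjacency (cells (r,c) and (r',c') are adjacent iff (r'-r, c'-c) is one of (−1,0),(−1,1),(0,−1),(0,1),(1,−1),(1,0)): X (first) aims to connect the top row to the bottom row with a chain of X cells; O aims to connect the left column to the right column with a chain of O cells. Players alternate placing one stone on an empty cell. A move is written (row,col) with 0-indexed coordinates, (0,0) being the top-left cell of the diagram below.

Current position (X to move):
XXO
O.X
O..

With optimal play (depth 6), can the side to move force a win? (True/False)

p1 X@[XXO/O.X/O..]: (1,1)[XXO/OXX/O..]+1* (2,1)[XXO/O.X/OX.]-1 (2,2)[XXO/O.X/O.X]-1
p2 O@[XXO/OXX/O..]: (2,1)[XXO/OXX/OO.]-1* (2,2)[XXO/OXX/O.O]-1
p3 X@[XXO/OXX/OO.]: (2,2)[XXO/OXX/OOX]+1*
p4 O@[XXO/OXX/OOX] terminal -1; root [XXO/O.X/O..] d6

X winning at [XXO/O.X/O..]: True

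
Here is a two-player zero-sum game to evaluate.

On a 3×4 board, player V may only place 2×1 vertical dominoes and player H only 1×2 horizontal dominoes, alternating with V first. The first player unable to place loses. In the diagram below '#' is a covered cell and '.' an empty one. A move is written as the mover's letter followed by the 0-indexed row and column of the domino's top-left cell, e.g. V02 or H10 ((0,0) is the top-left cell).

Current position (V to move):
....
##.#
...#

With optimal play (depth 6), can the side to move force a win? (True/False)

ply 1, V at ..../##.#/...# | V02=-1→..#./####/...#*; V12=-1→..../####/..##
ply 2, H at ..#./####/...# | H00=+1→###./####/...#*; H20=+1→..#./####/##.#; H21=+1→..#./####/.###
ply 3: ###./####/...# is terminal -1 (V); from ..../##.#/...# depth 6

V winning at [..../##.#/...#]: False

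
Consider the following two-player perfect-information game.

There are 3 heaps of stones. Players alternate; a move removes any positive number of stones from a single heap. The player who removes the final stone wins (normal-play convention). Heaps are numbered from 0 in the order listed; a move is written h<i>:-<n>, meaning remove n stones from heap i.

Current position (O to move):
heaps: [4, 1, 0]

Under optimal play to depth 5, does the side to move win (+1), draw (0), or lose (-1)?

value((4,1,0), O) = +1

ply 1, O at (4,1,0) | h0:-1=-1→(3,1,0); h0:-2=-1→(2,1,0); h0:-3=+1→(1,1,0)*; h0:-4=-1→(0,1,0); h1:-1=-1→(4,0,0)
ply 2, X at (1,1,0) | h0:-1=-1→(0,1,0)*; h1:-1=-1→(1,0,0)
ply 3, O at (0,1,0) | h1:-1=+1→(0,0,0)*
ply 4: (0,0,0) is terminal -1 (X); from (4,1,0) depth 5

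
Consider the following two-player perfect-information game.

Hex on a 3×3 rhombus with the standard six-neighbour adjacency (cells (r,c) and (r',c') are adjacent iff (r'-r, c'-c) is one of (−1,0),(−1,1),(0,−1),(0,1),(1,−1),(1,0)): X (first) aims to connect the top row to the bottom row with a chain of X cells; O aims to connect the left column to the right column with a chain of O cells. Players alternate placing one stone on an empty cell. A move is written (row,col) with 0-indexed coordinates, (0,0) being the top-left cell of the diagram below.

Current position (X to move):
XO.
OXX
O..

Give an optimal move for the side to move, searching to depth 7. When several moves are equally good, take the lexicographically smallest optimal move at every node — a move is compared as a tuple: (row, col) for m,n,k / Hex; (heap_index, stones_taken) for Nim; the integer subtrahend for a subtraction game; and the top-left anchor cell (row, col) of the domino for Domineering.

ply 1, X at XO./OXX/O.. | (0,2)=+1→XOX/OXX/O..*; (2,1)=-1→XO./OXX/OX.; (2,2)=-1→XO./OXX/O.X
ply 2, O at XOX/OXX/O.. | (2,1)=-1→XOX/OXX/OO.*; (2,2)=-1→XOX/OXX/O.O
ply 3, X at XOX/OXX/OO. | (2,2)=+1→XOX/OXX/OOX*
ply 4: XOX/OXX/OOX is terminal -1 (O); from XO./OXX/O.. depth 7

X's best at [XO./OXX/O..]: (0,2)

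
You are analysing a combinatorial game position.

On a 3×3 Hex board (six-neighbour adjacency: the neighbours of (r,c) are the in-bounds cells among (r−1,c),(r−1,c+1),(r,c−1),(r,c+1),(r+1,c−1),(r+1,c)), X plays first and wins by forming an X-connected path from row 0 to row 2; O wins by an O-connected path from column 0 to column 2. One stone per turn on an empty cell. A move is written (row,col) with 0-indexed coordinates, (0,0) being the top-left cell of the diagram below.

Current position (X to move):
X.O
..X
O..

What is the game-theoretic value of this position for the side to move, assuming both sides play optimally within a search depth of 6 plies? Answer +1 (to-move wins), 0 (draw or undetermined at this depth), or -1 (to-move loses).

ply 1, X at X.O/..X/O.. | (0,1)=-1→XXO/..X/O..; (1,0)=-1→X.O/X.X/O..; (1,1)=+1→X.O/.XX/O..*; (2,1)=-1→X.O/..X/OX.; (2,2)=-1→X.O/..X/O.X
ply 2, O at X.O/.XX/O.. | (0,1)=-1→XOO/.XX/O..*; (1,0)=-1→X.O/OXX/O..; (2,1)=-1→X.O/.XX/OO.; (2,2)=-1→X.O/.XX/O.O
ply 3, X at XOO/.XX/O.. | (1,0)=+1→XOO/XXX/O..*; (2,1)=-1→XOO/.XX/OX.; (2,2)=-1→XOO/.XX/O.X
ply 4, O at XOO/XXX/O.. | (2,1)=-1→XOO/XXX/OO.*; (2,2)=-1→XOO/XXX/O.O
ply 5, X at XOO/XXX/OO. | (2,2)=+1→XOO/XXX/OOX*
ply 6: XOO/XXX/OOX is terminal -1 (O); from X.O/..X/O.. depth 6

value(X.O/..X/O.., X) = +1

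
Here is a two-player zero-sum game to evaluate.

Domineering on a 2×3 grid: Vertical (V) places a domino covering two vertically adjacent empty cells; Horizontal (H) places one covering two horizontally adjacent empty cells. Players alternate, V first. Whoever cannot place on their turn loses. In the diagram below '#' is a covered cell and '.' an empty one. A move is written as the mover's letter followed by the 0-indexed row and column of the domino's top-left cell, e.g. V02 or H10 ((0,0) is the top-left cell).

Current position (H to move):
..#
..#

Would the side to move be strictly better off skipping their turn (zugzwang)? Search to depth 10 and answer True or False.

zugzwang(..#/..#, H) = False

p1 H@[..#/..#]: H00[###/..#]+1* H10[..#/###]+1
p2 V@[###/..#] terminal -1; root [..#/..#] d10
suppose H passes — search the same position with V to move:
pass> p1 V@[..#/..#]: V00[#.#/#.#]+1* V01[.##/.##]+1
pass> p2 H@[#.#/#.#] terminal -1; root [..#/..#] d10
for H: play +1, pass -1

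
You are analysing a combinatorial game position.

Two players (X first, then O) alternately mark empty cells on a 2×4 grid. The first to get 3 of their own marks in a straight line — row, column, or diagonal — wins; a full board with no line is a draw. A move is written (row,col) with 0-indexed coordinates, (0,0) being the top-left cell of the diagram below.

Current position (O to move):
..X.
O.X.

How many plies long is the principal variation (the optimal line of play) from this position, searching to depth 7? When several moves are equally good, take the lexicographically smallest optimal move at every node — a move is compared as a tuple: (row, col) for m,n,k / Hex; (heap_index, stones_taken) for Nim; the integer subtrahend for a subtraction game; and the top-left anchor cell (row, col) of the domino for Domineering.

PV length from [..X./O.X.]: 5 plies

ply 1, O at ..X./O.X. | (0,0)=+0→O.X./O.X.*; (0,1)=+0→.OX./O.X.; (0,3)=+0→..XO/O.X.; (1,1)=-1→..X./OOX.; (1,3)=-1→..X./O.XO
ply 2, X at O.X./O.X. | (0,1)=+0→OXX./O.X.*; (0,3)=+0→O.XX/O.X.; (1,1)=+0→O.X./OXX.; (1,3)=+0→O.X./O.XX
ply 3, O at OXX./O.X. | (0,3)=+0→OXXO/O.X.*; (1,1)=-1→OXX./OOX.; (1,3)=-1→OXX./O.XO
ply 4, X at OXXO/O.X. | (1,1)=+0→OXXO/OXX.*; (1,3)=+0→OXXO/O.XX
ply 5, O at OXXO/OXX. | (1,3)=+0→OXXO/OXXO*
ply 6: OXXO/OXXO is terminal +0 (X); from ..X./O.X. depth 7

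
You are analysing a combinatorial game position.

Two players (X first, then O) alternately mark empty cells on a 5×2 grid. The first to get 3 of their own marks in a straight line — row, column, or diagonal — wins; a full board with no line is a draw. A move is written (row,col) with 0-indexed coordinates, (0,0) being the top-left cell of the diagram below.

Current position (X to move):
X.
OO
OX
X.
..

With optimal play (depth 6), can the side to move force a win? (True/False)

X winning at [X./OO/OX/X./..]: False

ply 1, X at X./OO/OX/X./.. | (0,1)=+0→XX/OO/OX/X./..*; (3,1)=+0→X./OO/OX/XX/..; (4,0)=+0→X./OO/OX/X./X.; (4,1)=+0→X./OO/OX/X./.X
ply 2, O at XX/OO/OX/X./.. | (3,1)=+0→XX/OO/OX/XO/..*; (4,0)=+0→XX/OO/OX/X./O.; (4,1)=+0→XX/OO/OX/X./.O
ply 3, X at XX/OO/OX/XO/.. | (4,0)=+0→XX/OO/OX/XO/X.*; (4,1)=+0→XX/OO/OX/XO/.X
ply 4, O at XX/OO/OX/XO/X. | (4,1)=+0→XX/OO/OX/XO/XO*
ply 5: XX/OO/OX/XO/XO is terminal +0 (X); from X./OO/OX/X./.. depth 6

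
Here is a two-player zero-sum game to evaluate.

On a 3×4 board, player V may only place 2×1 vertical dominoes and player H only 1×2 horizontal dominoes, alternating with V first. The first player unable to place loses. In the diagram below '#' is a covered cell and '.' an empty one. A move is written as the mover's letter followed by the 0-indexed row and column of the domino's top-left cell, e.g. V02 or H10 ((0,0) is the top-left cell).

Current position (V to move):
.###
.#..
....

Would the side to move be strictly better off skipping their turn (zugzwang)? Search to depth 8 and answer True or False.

zugzwang(.###/.#../...., V) = False

[.###/.#../....] V move#1: V00:-1/####/##../...., V10:-1/.###/##../#..., V12:+1/.###/.##./..#.*, V13:+1/.###/.#.#/...#
[.###/.##./..#.] H move#2: H20:-1/.###/.##./###.*
[.###/.##./###.] V move#3: V00:+1/####/###./###.*, V13:+1/.###/.###/####
[####/###./###.] end (terminal -1, H#4); searched .###/.#../.... to 8
if V skipped the turn, H would face:
~ [.###/.#../....] H move#1: H12:+1/.###/.###/....*, H20:-1/.###/.#../##.., H21:-1/.###/.#../.##., H22:+1/.###/.#../..##
~ [.###/.###/....] V move#2: V00:-1/####/####/....*, V10:-1/.###/####/#...
~ [####/####/....] H move#3: H20:+1/####/####/##..*, H21:+1/####/####/.##., H22:+1/####/####/..##
~ [####/####/##..] end (terminal -1, V#4); searched .###/.#../.... to 8
compare (V): move=+1 vs pass=-1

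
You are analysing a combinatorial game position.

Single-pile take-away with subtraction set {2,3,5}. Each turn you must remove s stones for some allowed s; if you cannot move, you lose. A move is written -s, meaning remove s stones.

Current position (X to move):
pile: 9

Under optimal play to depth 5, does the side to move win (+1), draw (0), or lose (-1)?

value(9, X) = +1

p1 X@[9]: -2[7]+1* -3[6]-1 -5[4]-1
p2 O@[7]: -2[5]-1* -3[4]-1 -5[2]-1
p3 X@[5]: -2[3]-1 -3[2]-1 -5[0]+1*
p4 O@[0] terminal -1; root [9] d5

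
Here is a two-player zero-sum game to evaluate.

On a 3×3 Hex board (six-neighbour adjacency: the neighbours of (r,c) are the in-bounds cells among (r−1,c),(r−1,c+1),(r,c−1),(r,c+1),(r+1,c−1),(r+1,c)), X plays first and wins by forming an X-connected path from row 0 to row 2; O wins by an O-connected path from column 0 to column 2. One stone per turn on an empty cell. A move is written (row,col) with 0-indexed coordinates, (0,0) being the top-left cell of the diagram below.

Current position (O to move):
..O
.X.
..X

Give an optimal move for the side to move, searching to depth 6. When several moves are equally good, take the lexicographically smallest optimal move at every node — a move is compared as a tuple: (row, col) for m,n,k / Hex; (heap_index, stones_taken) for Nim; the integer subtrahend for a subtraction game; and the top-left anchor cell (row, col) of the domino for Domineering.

ply 1, O at ..O/.X./..X | (0,0)=-1→O.O/.X./..X; (0,1)=+1→.OO/.X./..X*; (1,0)=-1→..O/OX./..X; (1,2)=-1→..O/.XO/..X; (2,0)=-1→..O/.X./O.X; (2,1)=-1→..O/.X./.OX
ply 2, X at .OO/.X./..X | (0,0)=-1→XOO/.X./..X*; (1,0)=-1→.OO/XX./..X; (1,2)=-1→.OO/.XX/..X; (2,0)=-1→.OO/.X./X.X; (2,1)=-1→.OO/.X./.XX
ply 3, O at XOO/.X./..X | (1,0)=+1→XOO/OX./..X*; (1,2)=-1→XOO/.XO/..X; (2,0)=-1→XOO/.X./O.X; (2,1)=-1→XOO/.X./.OX
ply 4: XOO/OX./..X is terminal -1 (X); from ..O/.X./..X depth 6

O's best at [..O/.X./..X]: (0,1)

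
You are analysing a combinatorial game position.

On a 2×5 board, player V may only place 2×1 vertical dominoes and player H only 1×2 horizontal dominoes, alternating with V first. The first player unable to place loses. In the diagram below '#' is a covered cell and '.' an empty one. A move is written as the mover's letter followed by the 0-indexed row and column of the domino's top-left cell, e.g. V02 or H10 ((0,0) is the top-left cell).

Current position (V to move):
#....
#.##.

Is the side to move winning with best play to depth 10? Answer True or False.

[#..../#.##.] V move#1: V01:-1/##.../####.*, V04:-1/#...#/#.###
[##.../####.] H move#2: H02:-1/####./####., H03:+1/##.##/####.*
[##.##/####.] end (terminal -1, V#3); searched #..../#.##. to 10

V winning at [#..../#.##.]: False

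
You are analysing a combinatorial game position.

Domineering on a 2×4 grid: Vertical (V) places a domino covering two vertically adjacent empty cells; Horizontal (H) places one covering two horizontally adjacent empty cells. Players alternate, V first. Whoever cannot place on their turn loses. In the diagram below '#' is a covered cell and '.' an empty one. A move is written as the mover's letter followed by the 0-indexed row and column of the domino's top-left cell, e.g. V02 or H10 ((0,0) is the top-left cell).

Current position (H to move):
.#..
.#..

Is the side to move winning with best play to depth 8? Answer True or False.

H winning at [.#../.#..]: True

ply 1, H at .#../.#.. | H02=+1→.###/.#..*; H12=+1→.#../.###
ply 2, V at .###/.#.. | V00=-1→####/##..*
ply 3, H at ####/##.. | H12=+1→####/####*
ply 4: ####/#### is terminal -1 (V); from .#../.#.. depth 8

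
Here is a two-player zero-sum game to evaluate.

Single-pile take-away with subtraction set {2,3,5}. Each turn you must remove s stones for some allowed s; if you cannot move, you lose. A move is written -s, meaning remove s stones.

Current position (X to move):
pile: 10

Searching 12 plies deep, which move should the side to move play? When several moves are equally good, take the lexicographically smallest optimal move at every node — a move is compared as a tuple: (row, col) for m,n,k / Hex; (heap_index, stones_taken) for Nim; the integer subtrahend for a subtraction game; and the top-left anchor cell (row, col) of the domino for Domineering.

X's best at [10]: -2

[10] X move#1: -2:+1/8*, -3:+1/7, -5:-1/5
[8] O move#2: -2:-1/6*, -3:-1/5, -5:-1/3
[6] X move#3: -2:-1/4, -3:-1/3, -5:+1/1*
[1] end (terminal -1, O#4); searched 10 to 12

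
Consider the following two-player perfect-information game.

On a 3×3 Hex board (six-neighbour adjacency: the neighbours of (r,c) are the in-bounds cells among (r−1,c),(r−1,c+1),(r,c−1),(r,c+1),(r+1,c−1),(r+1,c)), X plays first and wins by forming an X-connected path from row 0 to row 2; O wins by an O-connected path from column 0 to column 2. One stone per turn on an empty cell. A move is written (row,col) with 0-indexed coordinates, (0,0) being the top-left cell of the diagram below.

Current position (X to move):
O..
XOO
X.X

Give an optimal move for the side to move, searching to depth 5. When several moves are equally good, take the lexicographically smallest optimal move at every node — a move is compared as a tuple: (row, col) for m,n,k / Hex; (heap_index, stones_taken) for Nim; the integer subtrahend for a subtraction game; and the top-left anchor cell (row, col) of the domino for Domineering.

[O../XOO/X.X] X move#1: (0,1):+1/OX./XOO/X.X*, (0,2):-1/O.X/XOO/X.X, (2,1):-1/O../XOO/XXX
[OX./XOO/X.X] end (terminal -1, O#2); searched O../XOO/X.X to 5

X's best at [O../XOO/X.X]: (0,1)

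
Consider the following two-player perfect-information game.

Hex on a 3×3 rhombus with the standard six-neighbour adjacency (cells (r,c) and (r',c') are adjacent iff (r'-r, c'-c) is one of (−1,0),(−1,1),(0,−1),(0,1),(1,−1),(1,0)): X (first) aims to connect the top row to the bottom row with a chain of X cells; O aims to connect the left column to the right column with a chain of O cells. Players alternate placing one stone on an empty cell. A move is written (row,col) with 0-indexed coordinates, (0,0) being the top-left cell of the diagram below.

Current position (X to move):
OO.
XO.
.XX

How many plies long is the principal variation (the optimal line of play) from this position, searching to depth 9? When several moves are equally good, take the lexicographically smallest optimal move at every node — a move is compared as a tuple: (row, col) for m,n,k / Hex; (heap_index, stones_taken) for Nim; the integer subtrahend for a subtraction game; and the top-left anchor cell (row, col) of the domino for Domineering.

ply 1, X at OO./XO./.XX | (0,2)=-1→OOX/XO./.XX*; (1,2)=-1→OO./XOX/.XX; (2,0)=-1→OO./XO./XXX
ply 2, O at OOX/XO./.XX | (1,2)=+1→OOX/XOO/.XX*; (2,0)=-1→OOX/XO./OXX
ply 3: OOX/XOO/.XX is terminal -1 (X); from OO./XO./.XX depth 9

PV length from [OO./XO./.XX]: 2 plies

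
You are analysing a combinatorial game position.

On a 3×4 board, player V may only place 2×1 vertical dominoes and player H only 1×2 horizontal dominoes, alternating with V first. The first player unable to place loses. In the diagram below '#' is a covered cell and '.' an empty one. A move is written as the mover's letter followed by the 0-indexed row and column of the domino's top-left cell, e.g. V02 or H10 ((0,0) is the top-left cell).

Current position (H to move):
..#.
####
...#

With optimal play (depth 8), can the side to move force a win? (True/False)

ply 1, H at ..#./####/...# | H00=+1→###./####/...#*; H20=+1→..#./####/##.#; H21=+1→..#./####/.###
ply 2: ###./####/...# is terminal -1 (V); from ..#./####/...# depth 8

H winning at [..#./####/...#]: True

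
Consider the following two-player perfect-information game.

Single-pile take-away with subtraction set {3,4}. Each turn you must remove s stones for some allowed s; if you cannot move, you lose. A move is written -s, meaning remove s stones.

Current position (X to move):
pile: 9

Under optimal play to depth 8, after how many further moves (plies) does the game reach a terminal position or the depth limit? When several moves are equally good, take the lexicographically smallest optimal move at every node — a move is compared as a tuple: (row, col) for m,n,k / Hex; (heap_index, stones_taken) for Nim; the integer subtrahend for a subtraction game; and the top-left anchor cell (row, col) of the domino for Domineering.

PV length from [9]: 2 plies

ply 1, X at 9 | -3=-1→6*; -4=-1→5
ply 2, O at 6 | -3=-1→3; -4=+1→2*
ply 3: 2 is terminal -1 (X); from 9 depth 8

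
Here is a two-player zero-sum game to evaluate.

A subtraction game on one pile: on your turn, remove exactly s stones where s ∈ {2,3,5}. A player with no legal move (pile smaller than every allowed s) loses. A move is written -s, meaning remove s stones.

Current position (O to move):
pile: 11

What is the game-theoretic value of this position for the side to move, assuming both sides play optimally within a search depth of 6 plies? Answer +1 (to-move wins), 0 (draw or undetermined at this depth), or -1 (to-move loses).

value(11, O) = +1

ply 1, O at 11 | -2=-1→9; -3=+1→8*; -5=-1→6
ply 2, X at 8 | -2=-1→6*; -3=-1→5; -5=-1→3
ply 3, O at 6 | -2=-1→4; -3=-1→3; -5=+1→1*
ply 4: 1 is terminal -1 (X); from 11 depth 6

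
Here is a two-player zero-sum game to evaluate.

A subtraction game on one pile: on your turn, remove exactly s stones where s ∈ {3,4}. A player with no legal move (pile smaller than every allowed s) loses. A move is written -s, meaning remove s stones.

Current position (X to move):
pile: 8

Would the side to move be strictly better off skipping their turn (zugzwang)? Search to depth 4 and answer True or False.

zugzwang(8, X) = True

p1 X@[8]: -3[5]-1* -4[4]-1
p2 O@[5]: -3[2]+1* -4[1]+1
p3 X@[2] terminal -1; root [8] d4
if X skipped the turn, O would face:
~ p1 O@[8]: -3[5]-1* -4[4]-1
~ p2 X@[5]: -3[2]+1* -4[1]+1
~ p3 O@[2] terminal -1; root [8] d4
compare (X): move=-1 vs pass=+1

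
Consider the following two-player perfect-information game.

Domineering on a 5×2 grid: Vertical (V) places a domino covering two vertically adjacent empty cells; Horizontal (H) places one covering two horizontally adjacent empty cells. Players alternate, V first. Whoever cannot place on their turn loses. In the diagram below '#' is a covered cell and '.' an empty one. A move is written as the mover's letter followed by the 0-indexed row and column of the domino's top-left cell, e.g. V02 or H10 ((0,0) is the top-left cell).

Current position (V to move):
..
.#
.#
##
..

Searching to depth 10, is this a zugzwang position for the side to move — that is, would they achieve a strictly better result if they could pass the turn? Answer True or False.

zugzwang(../.#/.#/##/.., V) = False

p1 V@[../.#/.#/##/..]: V00[#./##/.#/##/..]-1* V10[../##/##/##/..]-1
p2 H@[#./##/.#/##/..]: H40[#./##/.#/##/##]+1*
p3 V@[#./##/.#/##/##] terminal -1; root [../.#/.#/##/..] d10
if V skipped the turn, H would face:
~ p1 H@[../.#/.#/##/..]: H00[##/.#/.#/##/..]+1* H40[../.#/.#/##/##]-1
~ p2 V@[##/.#/.#/##/..]: V10[##/##/##/##/..]-1*
~ p3 H@[##/##/##/##/..]: H40[##/##/##/##/##]+1*
~ p4 V@[##/##/##/##/##] terminal -1; root [../.#/.#/##/..] d10
compare (V): move=-1 vs pass=-1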